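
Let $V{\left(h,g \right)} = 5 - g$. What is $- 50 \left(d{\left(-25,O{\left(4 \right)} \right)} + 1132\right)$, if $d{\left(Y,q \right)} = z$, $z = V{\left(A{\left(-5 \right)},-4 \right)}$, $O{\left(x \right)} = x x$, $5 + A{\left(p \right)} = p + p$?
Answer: $-57050$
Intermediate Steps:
$A{\left(p \right)} = -5 + 2 p$ ($A{\left(p \right)} = -5 + \left(p + p\right) = -5 + 2 p$)
$O{\left(x \right)} = x^{2}$
$z = 9$ ($z = 5 - -4 = 5 + 4 = 9$)
$d{\left(Y,q \right)} = 9$
$- 50 \left(d{\left(-25,O{\left(4 \right)} \right)} + 1132\right) = - 50 \left(9 + 1132\right) = \left(-50\right) 1141 = -57050$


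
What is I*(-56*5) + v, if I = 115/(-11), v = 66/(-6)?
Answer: 32079/11 ≈ 2916.3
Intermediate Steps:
v = -11 (v = 66*(-⅙) = -11)
I = -115/11 (I = 115*(-1/11) = -115/11 ≈ -10.455)
I*(-56*5) + v = -(-6440)*5/11 - 11 = -115/11*(-280) - 11 = 32200/11 - 11 = 32079/11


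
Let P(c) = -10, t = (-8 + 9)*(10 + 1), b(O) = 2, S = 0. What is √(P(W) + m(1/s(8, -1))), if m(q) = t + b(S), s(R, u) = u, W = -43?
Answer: √3 ≈ 1.7320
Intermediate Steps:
t = 11 (t = 1*11 = 11)
m(q) = 13 (m(q) = 11 + 2 = 13)
√(P(W) + m(1/s(8, -1))) = √(-10 + 13) = √3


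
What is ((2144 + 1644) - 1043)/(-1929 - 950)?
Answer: -2745/2879 ≈ -0.95346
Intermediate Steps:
((2144 + 1644) - 1043)/(-1929 - 950) = (3788 - 1043)/(-2879) = 2745*(-1/2879) = -2745/2879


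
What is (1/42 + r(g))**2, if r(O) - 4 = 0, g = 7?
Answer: 28561/1764 ≈ 16.191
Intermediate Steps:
r(O) = 4 (r(O) = 4 + 0 = 4)
(1/42 + r(g))**2 = (1/42 + 4)**2 = (169/42)**2 = 28561/1764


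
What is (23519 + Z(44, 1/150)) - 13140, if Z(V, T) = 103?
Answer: 10482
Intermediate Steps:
(23519 + Z(44, 1/150)) - 13140 = (23519 + 103) - 13140 = 23622 - 13140 = 10482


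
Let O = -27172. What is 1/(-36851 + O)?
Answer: -1/64023 ≈ -1.5619e-5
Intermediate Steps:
1/(-36851 + O) = 1/(-36851 - 27172) = 1/(-64023) = -1/64023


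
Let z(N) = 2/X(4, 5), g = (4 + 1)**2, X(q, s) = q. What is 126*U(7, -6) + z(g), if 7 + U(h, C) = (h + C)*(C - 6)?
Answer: -4787/2 ≈ -2393.5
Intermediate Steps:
U(h, C) = -7 + (-6 + C)*(C + h) (U(h, C) = -7 + (h + C)*(C - 6) = -7 + (C + h)*(-6 + C) = -7 + (-6 + C)*(C + h))
g = 25 (g = 5**2 = 25)
z(N) = 1/2 (z(N) = 2/4 = 2*(1/4) = 1/2)
126*U(7, -6) + z(g) = 126*(-7 + (-6)**2 - 6*(-6) - 6*7 - 6*7) + 1/2 = 126*(-7 + 36 + 36 - 42 - 42) + 1/2 = 126*(-19) + 1/2 = -2394 + 1/2 = -4787/2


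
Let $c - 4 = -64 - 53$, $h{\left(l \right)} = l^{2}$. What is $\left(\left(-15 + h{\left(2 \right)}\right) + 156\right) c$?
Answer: $-16385$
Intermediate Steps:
$c = -113$ ($c = 4 - 117 = -113$)
$\left(\left(-15 + h{\left(2 \right)}\right) + 156\right) c = \left(\left(-15 + 2^{2}\right) + 156\right) \left(-113\right) = \left(\left(-15 + 4\right) + 156\right) \left(-113\right) = \left(-11 + 156\right) \left(-113\right) = 145 \left(-113\right) = -16385$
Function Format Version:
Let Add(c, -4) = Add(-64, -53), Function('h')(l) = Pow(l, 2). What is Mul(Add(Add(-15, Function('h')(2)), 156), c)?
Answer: -16385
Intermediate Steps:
c = -113 (c = Add(4, Add(-64, -53)) = Add(4, -117) = -113)
Mul(Add(Add(-15, Function('h')(2)), 156), c) = Mul(Add(Add(-15, Pow(2, 2)), 156), -113) = Mul(Add(Add(-15, 4), 156), -113) = Mul(Add(-11, 156), -113) = Mul(145, -113) = -16385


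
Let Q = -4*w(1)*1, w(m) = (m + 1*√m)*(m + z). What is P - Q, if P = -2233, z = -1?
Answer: -2233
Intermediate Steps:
w(m) = (-1 + m)*(m + √m) (w(m) = (m + 1*√m)*(m - 1) = (m + √m)*(-1 + m) = (-1 + m)*(m + √m))
Q = 0 (Q = -4*(1² + 1^(3/2) - 1*1 - √1)*1 = -4*(1 + 1 - 1 - 1*1)*1 = -4*(1 + 1 - 1 - 1)*1 = -4*0*1 = 0*1 = 0)
P - Q = -2233 - 1*0 = -2233 + 0 = -2233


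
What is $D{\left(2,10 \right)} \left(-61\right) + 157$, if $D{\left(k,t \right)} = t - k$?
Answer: $-331$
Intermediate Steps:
$D{\left(2,10 \right)} \left(-61\right) + 157 = \left(10 - 2\right) \left(-61\right) + 157 = 8 \left(-61\right) + 157 = -488 + 157 = -331$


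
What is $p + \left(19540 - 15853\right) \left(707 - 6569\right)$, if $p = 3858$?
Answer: $-21609336$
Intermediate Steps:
$p + \left(19540 - 15853\right) \left(707 - 6569\right) = 3858 + \left(19540 - 15853\right) \left(707 - 6569\right) = 3858 + 3687 \left(-5862\right) = 3858 - 21613194 = -21609336$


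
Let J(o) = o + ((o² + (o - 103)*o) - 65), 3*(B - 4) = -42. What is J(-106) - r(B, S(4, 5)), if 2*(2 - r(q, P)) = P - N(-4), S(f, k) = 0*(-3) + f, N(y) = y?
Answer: 33221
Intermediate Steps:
B = -10 (B = 4 + (⅓)*(-42) = 4 - 14 = -10)
J(o) = -65 + o + o² + o*(-103 + o) (J(o) = o + ((o² + (-103 + o)*o) - 65) = o + ((o² + o*(-103 + o)) - 65) = o + (-65 + o² + o*(-103 + o)) = -65 + o + o² + o*(-103 + o))
S(f, k) = f (S(f, k) = 0 + f = f)
r(q, P) = -P/2 (r(q, P) = 2 - (P - 1*(-4))/2 = 2 - (P + 4)/2 = 2 - (4 + P)/2 = 2 + (-2 - P/2) = -P/2)
J(-106) - r(B, S(4, 5)) = (-65 - 102*(-106) + 2*(-106)²) - (-1)*4/2 = (-65 + 10812 + 2*11236) - 1*(-2) = (-65 + 10812 + 22472) + 2 = 33219 + 2 = 33221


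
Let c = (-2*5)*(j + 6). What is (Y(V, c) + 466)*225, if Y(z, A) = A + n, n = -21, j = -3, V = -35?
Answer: 93375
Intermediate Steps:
c = -30 (c = (-2*5)*(-3 + 6) = -10*3 = -30)
Y(z, A) = -21 + A (Y(z, A) = A - 21 = -21 + A)
(Y(V, c) + 466)*225 = ((-21 - 30) + 466)*225 = (-51 + 466)*225 = 415*225 = 93375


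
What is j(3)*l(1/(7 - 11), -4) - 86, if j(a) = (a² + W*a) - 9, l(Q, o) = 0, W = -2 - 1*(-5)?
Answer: -86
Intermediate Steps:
W = 3 (W = -2 + 5 = 3)
j(a) = -9 + a² + 3*a (j(a) = (a² + 3*a) - 9 = -9 + a² + 3*a)
j(3)*l(1/(7 - 11), -4) - 86 = (-9 + 3² + 3*3)*0 - 86 = (-9 + 9 + 9)*0 - 86 = 9*0 - 86 = 0 - 86 = -86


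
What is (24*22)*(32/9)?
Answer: 5632/3 ≈ 1877.3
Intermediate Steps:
(24*22)*(32/9) = 528*(32*(⅑)) = 528*(32/9) = 5632/3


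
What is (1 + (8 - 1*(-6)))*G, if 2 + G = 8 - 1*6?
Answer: 0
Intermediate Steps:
G = 0 (G = -2 + (8 - 1*6) = -2 + (8 - 6) = -2 + 2 = 0)
(1 + (8 - 1*(-6)))*G = (1 + (8 - 1*(-6)))*0 = (1 + (8 + 6))*0 = (1 + 14)*0 = 15*0 = 0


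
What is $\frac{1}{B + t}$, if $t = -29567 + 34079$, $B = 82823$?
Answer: $\frac{1}{87335} \approx 1.145 \cdot 10^{-5}$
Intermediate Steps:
$t = 4512$
$\frac{1}{B + t} = \frac{1}{82823 + 4512} = \frac{1}{87335}$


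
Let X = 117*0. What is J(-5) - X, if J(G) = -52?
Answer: -52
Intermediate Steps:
X = 0
J(-5) - X = -52 - 1*0 = -52 + 0 = -52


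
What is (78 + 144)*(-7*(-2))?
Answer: 3108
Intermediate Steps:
(78 + 144)*(-7*(-2)) = 222*14 = 3108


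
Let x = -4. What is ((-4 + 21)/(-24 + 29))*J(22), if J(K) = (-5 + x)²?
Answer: 1377/5 ≈ 275.40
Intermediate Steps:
J(K) = 81 (J(K) = (-5 - 4)² = (-9)² = 81)
((-4 + 21)/(-24 + 29))*J(22) = ((-4 + 21)/(-24 + 29))*81 = (17/5)*81 = 1377/5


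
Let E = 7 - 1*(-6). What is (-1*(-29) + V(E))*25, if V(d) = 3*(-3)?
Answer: 500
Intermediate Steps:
E = 13 (E = 7 + 6 = 13)
V(d) = -9
(-1*(-29) + V(E))*25 = (-1*(-29) - 9)*25 = (29 - 9)*25 = 20*25 = 500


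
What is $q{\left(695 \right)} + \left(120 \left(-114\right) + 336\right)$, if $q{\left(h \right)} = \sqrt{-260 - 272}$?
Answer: $-13344 + 2 i \sqrt{133} \approx -13344.0 + 23.065 i$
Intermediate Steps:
$q{\left(h \right)} = 2 i \sqrt{133}$ ($q{\left(h \right)} = \sqrt{-532} = 2 i \sqrt{133}$)
$q{\left(695 \right)} + \left(120 \left(-114\right) + 336\right) = 2 i \sqrt{133} + \left(120 \left(-114\right) + 336\right) = 2 i \sqrt{133} + \left(-13680 + 336\right) = 2 i \sqrt{133} - 13344 = -13344 + 2 i \sqrt{133}$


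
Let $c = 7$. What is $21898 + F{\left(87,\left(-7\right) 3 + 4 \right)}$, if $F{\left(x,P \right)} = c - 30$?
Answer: $21875$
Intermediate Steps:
$F{\left(x,P \right)} = -23$ ($F{\left(x,P \right)} = 7 - 30 = -23$)
$21898 + F{\left(87,\left(-7\right) 3 + 4 \right)} = 21898 - 23 = 21875$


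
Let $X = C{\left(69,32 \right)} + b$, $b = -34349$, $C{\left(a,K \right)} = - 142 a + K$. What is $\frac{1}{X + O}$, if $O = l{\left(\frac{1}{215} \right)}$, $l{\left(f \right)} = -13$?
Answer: $- \frac{1}{44128} \approx -2.2661 \cdot 10^{-5}$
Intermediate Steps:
$C{\left(a,K \right)} = K - 142 a$
$O = -13$
$X = -44115$ ($X = \left(32 - 9798\right) - 34349 = -9766 - 34349 = -44115$)
$\frac{1}{X + O} = \frac{1}{-44115 - 13} = \frac{1}{-44128} = - \frac{1}{44128}$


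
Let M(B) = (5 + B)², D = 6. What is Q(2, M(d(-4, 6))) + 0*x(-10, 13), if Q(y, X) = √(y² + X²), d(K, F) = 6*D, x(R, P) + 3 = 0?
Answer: √2825765 ≈ 1681.0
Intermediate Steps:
x(R, P) = -3 (x(R, P) = -3 + 0 = -3)
d(K, F) = 36 (d(K, F) = 6*6 = 36)
Q(y, X) = √(X² + y²)
Q(2, M(d(-4, 6))) + 0*x(-10, 13) = √(((5 + 36)²)² + 2²) + 0*(-3) = √((41²)² + 4) + 0 = √(1681² + 4) + 0 = √(2825761 + 4) + 0 = √2825765 + 0 = √2825765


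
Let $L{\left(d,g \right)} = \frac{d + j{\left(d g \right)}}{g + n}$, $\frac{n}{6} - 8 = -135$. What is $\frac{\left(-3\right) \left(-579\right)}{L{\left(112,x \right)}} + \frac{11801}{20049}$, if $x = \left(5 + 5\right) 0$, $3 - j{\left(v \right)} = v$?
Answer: $- \frac{26535378991}{2305635} \approx -11509.0$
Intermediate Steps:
$j{\left(v \right)} = 3 - v$
$n = -762$ ($n = 48 + 6 \left(-135\right) = 48 - 810 = -762$)
$x = 0$ ($x = 10 \cdot 0 = 0$)
$L{\left(d,g \right)} = \frac{3 + d - d g}{-762 + g}$ ($L{\left(d,g \right)} = \frac{d - \left(-3 + d g\right)}{g - 762} = \frac{d - \left(-3 + d g\right)}{-762 + g} = \frac{3 + d - d g}{-762 + g}$)
$\frac{\left(-3\right) \left(-579\right)}{L{\left(112,x \right)}} + \frac{11801}{20049} = \frac{\left(-3\right) \left(-579\right)}{\frac{1}{-762 + 0} \left(3 + 112 - 112 \cdot 0\right)} + \frac{11801}{20049} = \frac{1737}{\frac{1}{-762} \left(3 + 112 + 0\right)} + 11801 \cdot \frac{1}{20049} = \frac{1737}{\left(- \frac{1}{762}\right) 115} + \frac{11801}{20049} = \frac{1737}{- \frac{115}{762}} + \frac{11801}{20049} = 1737 \left(- \frac{762}{115}\right) + \frac{11801}{20049} = - \frac{1323594}{115} + \frac{11801}{20049} = - \frac{26535378991}{2305635}$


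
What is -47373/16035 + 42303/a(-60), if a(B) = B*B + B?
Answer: 192327/21380 ≈ 8.9957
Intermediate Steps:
a(B) = B + B² (a(B) = B² + B = B + B²)
-47373/16035 + 42303/a(-60) = -47373/16035 + 42303/((-60*(1 - 60))) = -47373*1/16035 + 42303/((-60*(-59))) = -15791/5345 + 42303/3540 = -15791/5345 + 42303*(1/3540) = -15791/5345 + 239/20 = 192327/21380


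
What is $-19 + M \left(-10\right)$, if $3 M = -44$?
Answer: $\frac{383}{3} \approx 127.67$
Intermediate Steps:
$M = - \frac{44}{3}$ ($M = \frac{1}{3} \left(-44\right) = - \frac{44}{3} \approx -14.667$)
$-19 + M \left(-10\right) = -19 - - \frac{440}{3} = -19 + \frac{440}{3} = \frac{383}{3}$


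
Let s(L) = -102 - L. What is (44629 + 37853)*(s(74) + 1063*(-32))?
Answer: -2820224544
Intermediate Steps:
(44629 + 37853)*(s(74) + 1063*(-32)) = (44629 + 37853)*((-102 - 1*74) + 1063*(-32)) = 82482*((-102 - 74) - 34016) = 82482*(-176 - 34016) = 82482*(-34192) = -2820224544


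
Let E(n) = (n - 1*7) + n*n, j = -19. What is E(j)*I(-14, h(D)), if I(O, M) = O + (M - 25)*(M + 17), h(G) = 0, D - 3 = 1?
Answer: -147065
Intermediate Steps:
D = 4 (D = 3 + 1 = 4)
I(O, M) = O + (-25 + M)*(17 + M)
E(n) = -7 + n + n² (E(n) = (n - 7) + n² = (-7 + n) + n² = -7 + n + n²)
E(j)*I(-14, h(D)) = (-7 - 19 + (-19)²)*(-425 - 14 + 0² - 8*0) = (-7 - 19 + 361)*(-425 - 14 + 0 + 0) = 335*(-439) = -147065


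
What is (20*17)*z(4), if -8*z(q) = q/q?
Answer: -85/2 ≈ -42.500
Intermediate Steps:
z(q) = -⅛ (z(q) = -q/(8*q) = -⅛*1 = -⅛)
(20*17)*z(4) = (20*17)*(-⅛) = 340*(-⅛) = -85/2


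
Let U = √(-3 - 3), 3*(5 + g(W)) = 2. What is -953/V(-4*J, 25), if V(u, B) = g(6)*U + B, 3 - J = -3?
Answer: -71475/2213 - 12389*I*√6/2213 ≈ -32.298 - 13.713*I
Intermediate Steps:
J = 6 (J = 3 - 1*(-3) = 3 + 3 = 6)
g(W) = -13/3 (g(W) = -5 + (⅓)*2 = -5 + ⅔ = -13/3)
U = I*√6 (U = √(-6) = I*√6 ≈ 2.4495*I)
V(u, B) = B - 13*I*√6/3 (V(u, B) = -13*I*√6/3 + B = B - 13*I*√6/3)
-953/V(-4*J, 25) = -953/(25 - 13*I*√6/3)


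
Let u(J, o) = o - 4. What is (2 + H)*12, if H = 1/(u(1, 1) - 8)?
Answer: 252/11 ≈ 22.909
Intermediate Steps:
u(J, o) = -4 + o
H = -1/11 (H = 1/((-4 + 1) - 8) = 1/(-3 - 8) = 1/(-11) = -1/11 ≈ -0.090909)
(2 + H)*12 = (2 - 1/11)*12 = (21/11)*12 = 252/11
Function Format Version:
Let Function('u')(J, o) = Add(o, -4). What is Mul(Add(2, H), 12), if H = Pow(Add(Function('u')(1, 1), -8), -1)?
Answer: Rational(252, 11) ≈ 22.909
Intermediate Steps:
Function('u')(J, o) = Add(-4, o)
H = Rational(-1, 11) (H = Pow(Add(Add(-4, 1), -8), -1) = Pow(Add(-3, -8), -1) = Pow(-11, -1) = Rational(-1, 11) ≈ -0.090909)
Mul(Add(2, H), 12) = Mul(Add(2, Rational(-1, 11)), 12) = Mul(Rational(21, 11), 12) = Rational(252, 11)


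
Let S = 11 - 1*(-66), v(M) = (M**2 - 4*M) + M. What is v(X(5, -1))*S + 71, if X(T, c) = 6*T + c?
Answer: 58129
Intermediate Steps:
X(T, c) = c + 6*T
v(M) = M**2 - 3*M
S = 77 (S = 11 + 66 = 77)
v(X(5, -1))*S + 71 = ((-1 + 6*5)*(-3 + (-1 + 6*5)))*77 + 71 = ((-1 + 30)*(-3 + (-1 + 30)))*77 + 71 = (29*(-3 + 29))*77 + 71 = (29*26)*77 + 71 = 754*77 + 71 = 58058 + 71 = 58129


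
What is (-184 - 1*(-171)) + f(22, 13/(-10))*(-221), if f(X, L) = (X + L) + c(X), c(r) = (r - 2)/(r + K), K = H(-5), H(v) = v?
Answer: -48477/10 ≈ -4847.7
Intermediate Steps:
K = -5
c(r) = (-2 + r)/(-5 + r) (c(r) = (r - 2)/(r - 5) = (-2 + r)/(-5 + r))
f(X, L) = L + X + (-2 + X)/(-5 + X) (f(X, L) = (X + L) + (-2 + X)/(-5 + X) = (L + X) + (-2 + X)/(-5 + X) = L + X + (-2 + X)/(-5 + X))
(-184 - 1*(-171)) + f(22, 13/(-10))*(-221) = (-184 - 1*(-171)) + ((-2 + 22 + (-5 + 22)*(13/(-10) + 22))/(-5 + 22))*(-221) = (-184 + 171) + ((-2 + 22 + 17*(13*(-⅒) + 22))/17)*(-221) = -13 + ((-2 + 22 + 17*(-13/10 + 22))/17)*(-221) = -13 + ((-2 + 22 + 17*(207/10))/17)*(-221) = -13 + ((-2 + 22 + 3519/10)/17)*(-221) = -13 + ((1/17)*(3719/10))*(-221) = -13 + (3719/170)*(-221) = -13 - 48347/10 = -48477/10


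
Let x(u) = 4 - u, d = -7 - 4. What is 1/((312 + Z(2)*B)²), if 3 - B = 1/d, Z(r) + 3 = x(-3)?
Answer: 121/12730624 ≈ 9.5046e-6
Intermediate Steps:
d = -11
Z(r) = 4 (Z(r) = -3 + (4 - 1*(-3)) = -3 + (4 + 3) = -3 + 7 = 4)
B = 34/11 (B = 3 - 1/(-11) = 3 - 1*(-1/11) = 3 + 1/11 = 34/11 ≈ 3.0909)
1/((312 + Z(2)*B)²) = 1/((312 + 4*(34/11))²) = 1/((312 + 136/11)²) = 1/((3568/11)²) = 1/(12730624/121) = 121/12730624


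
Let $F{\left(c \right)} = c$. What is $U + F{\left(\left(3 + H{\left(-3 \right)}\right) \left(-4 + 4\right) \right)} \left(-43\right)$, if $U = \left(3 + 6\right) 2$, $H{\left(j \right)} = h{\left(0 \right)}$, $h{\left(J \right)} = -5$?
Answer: $18$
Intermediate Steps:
$H{\left(j \right)} = -5$
$U = 18$ ($U = 9 \cdot 2 = 18$)
$U + F{\left(\left(3 + H{\left(-3 \right)}\right) \left(-4 + 4\right) \right)} \left(-43\right) = 18 + \left(3 - 5\right) \left(-4 + 4\right) \left(-43\right) = 18 + \left(-2\right) 0 \left(-43\right) = 18 + 0 \left(-43\right) = 18 + 0 = 18$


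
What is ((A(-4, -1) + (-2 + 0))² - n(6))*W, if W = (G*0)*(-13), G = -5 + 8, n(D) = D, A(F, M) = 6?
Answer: 0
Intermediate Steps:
G = 3
W = 0 (W = (3*0)*(-13) = 0*(-13) = 0)
((A(-4, -1) + (-2 + 0))² - n(6))*W = ((6 + (-2 + 0))² - 1*6)*0 = ((6 - 2)² - 6)*0 = (4² - 6)*0 = (16 - 6)*0 = 10*0 = 0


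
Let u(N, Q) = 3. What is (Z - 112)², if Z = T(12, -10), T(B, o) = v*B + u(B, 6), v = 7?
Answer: 625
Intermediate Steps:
T(B, o) = 3 + 7*B (T(B, o) = 7*B + 3 = 3 + 7*B)
Z = 87 (Z = 3 + 7*12 = 3 + 84 = 87)
(Z - 112)² = (87 - 112)² = (-25)² = 625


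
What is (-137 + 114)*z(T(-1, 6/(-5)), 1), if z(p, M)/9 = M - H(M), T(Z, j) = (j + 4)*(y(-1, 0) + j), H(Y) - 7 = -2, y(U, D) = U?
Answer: 828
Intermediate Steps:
H(Y) = 5 (H(Y) = 7 - 2 = 5)
T(Z, j) = (-1 + j)*(4 + j) (T(Z, j) = (j + 4)*(-1 + j) = (4 + j)*(-1 + j) = (-1 + j)*(4 + j))
z(p, M) = -45 + 9*M (z(p, M) = 9*(M - 1*5) = 9*(M - 5) = 9*(-5 + M) = -45 + 9*M)
(-137 + 114)*z(T(-1, 6/(-5)), 1) = (-137 + 114)*(-45 + 9*1) = -23*(-45 + 9) = -23*(-36) = 828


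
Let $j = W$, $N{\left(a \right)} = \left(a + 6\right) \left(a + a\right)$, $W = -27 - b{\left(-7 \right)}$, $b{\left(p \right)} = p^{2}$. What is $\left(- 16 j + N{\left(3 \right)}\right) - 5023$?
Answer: $-3753$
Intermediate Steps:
$W = -76$ ($W = -27 - \left(-7\right)^{2} = -27 - 49 = -76$)
$N{\left(a \right)} = 2 a \left(6 + a\right)$ ($N{\left(a \right)} = \left(6 + a\right) 2 a = 2 a \left(6 + a\right)$)
$j = -76$
$\left(- 16 j + N{\left(3 \right)}\right) - 5023 = \left(\left(-16\right) \left(-76\right) + 2 \cdot 3 \left(6 + 3\right)\right) - 5023 = \left(1216 + 2 \cdot 3 \cdot 9\right) - 5023 = \left(1216 + 54\right) - 5023 = 1270 - 5023 = -3753$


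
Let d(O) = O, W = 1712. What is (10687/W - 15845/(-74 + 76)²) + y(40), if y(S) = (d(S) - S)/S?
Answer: -6770973/1712 ≈ -3955.0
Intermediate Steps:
y(S) = 0 (y(S) = (S - S)/S = 0/S = 0)
(10687/W - 15845/(-74 + 76)²) + y(40) = (10687/1712 - 15845/(-74 + 76)²) + 0 = (10687*(1/1712) - 15845/(2²)) + 0 = (10687/1712 - 15845/4) + 0 = -6770973/1712 + 0 = -6770973/1712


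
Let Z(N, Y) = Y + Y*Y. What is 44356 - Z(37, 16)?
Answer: 44084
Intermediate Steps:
Z(N, Y) = Y + Y²
44356 - Z(37, 16) = 44356 - 16*(1 + 16) = 44356 - 16*17 = 44356 - 1*272 = 44356 - 272 = 44084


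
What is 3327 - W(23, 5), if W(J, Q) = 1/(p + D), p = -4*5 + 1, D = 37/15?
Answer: 825111/248 ≈ 3327.1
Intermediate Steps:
D = 37/15 (D = 37*(1/15) = 37/15 ≈ 2.4667)
p = -19 (p = -20 + 1 = -19)
W(J, Q) = -15/248 (W(J, Q) = 1/(-19 + 37/15) = 1/(-248/15) = -15/248)
3327 - W(23, 5) = 3327 - 1*(-15/248) = 3327 + 15/248 = 825111/248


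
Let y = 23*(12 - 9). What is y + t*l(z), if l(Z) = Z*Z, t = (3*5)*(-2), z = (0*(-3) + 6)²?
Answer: -38811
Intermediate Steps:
z = 36 (z = (0 + 6)² = 6² = 36)
t = -30 (t = 15*(-2) = -30)
l(Z) = Z²
y = 69 (y = 23*3 = 69)
y + t*l(z) = 69 - 30*36² = 69 - 30*1296 = 69 - 38880 = -38811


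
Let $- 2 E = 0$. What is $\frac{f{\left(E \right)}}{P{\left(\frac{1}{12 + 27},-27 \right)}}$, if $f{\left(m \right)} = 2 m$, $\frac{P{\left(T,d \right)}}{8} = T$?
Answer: $0$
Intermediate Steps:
$P{\left(T,d \right)} = 8 T$
$E = 0$ ($E = \left(- \frac{1}{2}\right) 0 = 0$)
$\frac{f{\left(E \right)}}{P{\left(\frac{1}{12 + 27},-27 \right)}} = \frac{2 \cdot 0}{8 \frac{1}{12 + 27}} = \frac{0}{8 \cdot \frac{1}{39}} = \frac{0}{\frac{8}{39}} = 0 \cdot \frac{39}{8} = 0$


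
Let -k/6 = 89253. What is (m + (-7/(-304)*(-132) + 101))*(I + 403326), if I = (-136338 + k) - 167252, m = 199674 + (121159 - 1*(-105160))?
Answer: -7055945296483/38 ≈ -1.8568e+11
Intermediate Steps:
k = -535518 (k = -6*89253 = -535518)
m = 425993 (m = 199674 + (121159 + 105160) = 199674 + 226319 = 425993)
I = -839108 (I = (-136338 - 535518) - 167252 = -671856 - 167252 = -839108)
(m + (-7/(-304)*(-132) + 101))*(I + 403326) = (425993 + (-7/(-304)*(-132) + 101))*(-839108 + 403326) = (425993 + (-7*(-1/304)*(-132) + 101))*(-435782) = (425993 + ((7/304)*(-132) + 101))*(-435782) = (425993 + (-231/76 + 101))*(-435782) = (425993 + 7445/76)*(-435782) = (32382913/76)*(-435782) = -7055945296483/38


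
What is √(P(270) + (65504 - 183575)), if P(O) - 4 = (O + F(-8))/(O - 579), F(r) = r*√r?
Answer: √(-11273238657 + 4944*I*√2)/309 ≈ 0.00010656 + 343.61*I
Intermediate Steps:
F(r) = r^(3/2)
P(O) = 4 + (O - 16*I*√2)/(-579 + O) (P(O) = 4 + (O + (-8)^(3/2))/(O - 579) = 4 + (O - 16*I*√2)/(-579 + O))
√(P(270) + (65504 - 183575)) = √((-2316 + 5*270 - 16*I*√2)/(-579 + 270) + (65504 - 183575)) = √((-2316 + 1350 - 16*I*√2)/(-309) - 118071) = √(-(-966 - 16*I*√2)/309 - 118071) = √((322/103 + 16*I*√2/309) - 118071) = √(-12160991/103 + 16*I*√2/309)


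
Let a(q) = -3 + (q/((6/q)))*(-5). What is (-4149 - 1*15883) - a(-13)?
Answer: -119329/6 ≈ -19888.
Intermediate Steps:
a(q) = -3 - 5*q²/6 (a(q) = -3 + (q*(q/6))*(-5) = -3 + (q²/6)*(-5) = -3 - 5*q²/6)
(-4149 - 1*15883) - a(-13) = (-4149 - 1*15883) - (-3 - ⅚*(-13)²) = (-4149 - 15883) - (-3 - ⅚*169) = -20032 - (-3 - 845/6) = -20032 - 1*(-863/6) = -20032 + 863/6 = -119329/6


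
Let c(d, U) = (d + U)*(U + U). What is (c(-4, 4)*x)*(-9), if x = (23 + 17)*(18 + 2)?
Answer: 0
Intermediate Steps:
x = 800 (x = 40*20 = 800)
c(d, U) = 2*U*(U + d) (c(d, U) = (U + d)*(2*U) = 2*U*(U + d))
(c(-4, 4)*x)*(-9) = ((2*4*(4 - 4))*800)*(-9) = ((2*4*0)*800)*(-9) = (0*800)*(-9) = 0*(-9) = 0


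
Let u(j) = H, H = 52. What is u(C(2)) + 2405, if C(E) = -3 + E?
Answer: 2457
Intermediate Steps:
u(j) = 52
u(C(2)) + 2405 = 52 + 2405 = 2457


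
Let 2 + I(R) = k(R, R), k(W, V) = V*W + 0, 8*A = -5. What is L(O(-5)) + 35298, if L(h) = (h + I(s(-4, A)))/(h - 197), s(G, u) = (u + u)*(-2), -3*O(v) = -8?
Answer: 82314853/2332 ≈ 35298.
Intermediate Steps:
A = -5/8 (A = (⅛)*(-5) = -5/8 ≈ -0.62500)
O(v) = 8/3 (O(v) = -⅓*(-8) = 8/3)
k(W, V) = V*W
s(G, u) = -4*u (s(G, u) = (2*u)*(-2) = -4*u)
I(R) = -2 + R² (I(R) = -2 + R*R = -2 + R²)
L(h) = (17/4 + h)/(-197 + h) (L(h) = (h + (-2 + (-4*(-5/8))²))/(h - 197) = (h + (-2 + (5/2)²))/(-197 + h) = (h + (-2 + 25/4))/(-197 + h) = (h + 17/4)/(-197 + h) = (17/4 + h)/(-197 + h))
L(O(-5)) + 35298 = (17/4 + 8/3)/(-197 + 8/3) + 35298 = (83/12)/(-583/3) + 35298 = -3/583*83/12 + 35298 = -83/2332 + 35298 = 82314853/2332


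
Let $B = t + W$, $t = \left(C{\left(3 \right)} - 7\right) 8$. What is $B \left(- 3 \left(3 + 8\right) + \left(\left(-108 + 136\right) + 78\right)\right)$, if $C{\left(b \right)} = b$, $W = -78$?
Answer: $-8030$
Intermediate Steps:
$t = -32$ ($t = \left(3 - 7\right) 8 = \left(-4\right) 8 = -32$)
$B = -110$ ($B = -32 - 78 = -110$)
$B \left(- 3 \left(3 + 8\right) + \left(\left(-108 + 136\right) + 78\right)\right) = - 110 \left(- 3 \left(3 + 8\right) + \left(\left(-108 + 136\right) + 78\right)\right) = - 110 \left(\left(-3\right) 11 + \left(28 + 78\right)\right) = - 110 \left(-33 + 106\right) = \left(-110\right) 73 = -8030$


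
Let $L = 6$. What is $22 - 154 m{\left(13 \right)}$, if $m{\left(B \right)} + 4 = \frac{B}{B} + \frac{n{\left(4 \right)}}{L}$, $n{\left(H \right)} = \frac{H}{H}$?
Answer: $\frac{1375}{3} \approx 458.33$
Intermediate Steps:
$n{\left(H \right)} = 1$
$m{\left(B \right)} = - \frac{17}{6}$ ($m{\left(B \right)} = -4 + \left(\frac{B}{B} + 1 \cdot \frac{1}{6}\right) = -4 + \left(1 + 1 \cdot \frac{1}{6}\right) = -4 + \left(1 + \frac{1}{6}\right) = -4 + \frac{7}{6} = - \frac{17}{6}$)
$22 - 154 m{\left(13 \right)} = 22 - - \frac{1309}{3} = 22 + \frac{1309}{3} = \frac{1375}{3}$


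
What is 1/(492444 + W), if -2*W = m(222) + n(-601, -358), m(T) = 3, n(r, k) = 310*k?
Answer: 2/1095865 ≈ 1.8250e-6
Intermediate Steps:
W = 110977/2 (W = -(3 + 310*(-358))/2 = -(3 - 110980)/2 = -1/2*(-110977) = 110977/2 ≈ 55489.)
1/(492444 + W) = 1/(492444 + 110977/2) = 1/(1095865/2) = 2/1095865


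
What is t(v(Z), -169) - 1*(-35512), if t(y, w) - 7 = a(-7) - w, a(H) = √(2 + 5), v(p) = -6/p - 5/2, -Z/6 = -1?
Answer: 35688 + √7 ≈ 35691.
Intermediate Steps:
Z = 6 (Z = -6*(-1) = 6)
v(p) = -5/2 - 6/p (v(p) = -6/p - 5*½ = -6/p - 5/2 = -5/2 - 6/p)
a(H) = √7
t(y, w) = 7 + √7 - w (t(y, w) = 7 + (√7 - w) = 7 + √7 - w)
t(v(Z), -169) - 1*(-35512) = (7 + √7 - 1*(-169)) - 1*(-35512) = (7 + √7 + 169) + 35512 = (176 + √7) + 35512 = 35688 + √7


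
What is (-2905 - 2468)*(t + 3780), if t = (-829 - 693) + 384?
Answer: -14195466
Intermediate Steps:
t = -1138 (t = -1522 + 384 = -1138)
(-2905 - 2468)*(t + 3780) = (-2905 - 2468)*(-1138 + 3780) = -5373*2642 = -14195466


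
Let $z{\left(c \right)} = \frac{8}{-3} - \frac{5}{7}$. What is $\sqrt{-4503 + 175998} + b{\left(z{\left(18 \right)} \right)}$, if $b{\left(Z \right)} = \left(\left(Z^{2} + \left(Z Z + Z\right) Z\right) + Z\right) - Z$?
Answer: $- \frac{146189}{9261} + 3 \sqrt{19055} \approx 398.33$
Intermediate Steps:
$z{\left(c \right)} = - \frac{71}{21}$ ($z{\left(c \right)} = 8 \left(- \frac{1}{3}\right) - \frac{5}{7} = - \frac{8}{3} - \frac{5}{7} = - \frac{71}{21}$)
$b{\left(Z \right)} = Z^{2} + Z \left(Z + Z^{2}\right)$ ($b{\left(Z \right)} = \left(\left(Z^{2} + \left(Z^{2} + Z\right) Z\right) + Z\right) - Z = \left(\left(Z^{2} + \left(Z + Z^{2}\right) Z\right) + Z\right) - Z = \left(\left(Z^{2} + Z \left(Z + Z^{2}\right)\right) + Z\right) - Z = \left(Z + Z^{2} + Z \left(Z + Z^{2}\right)\right) - Z = Z^{2} + Z \left(Z + Z^{2}\right)$)
$\sqrt{-4503 + 175998} + b{\left(z{\left(18 \right)} \right)} = \sqrt{-4503 + 175998} + \left(- \frac{71}{21}\right)^{2} \left(2 - \frac{71}{21}\right) = \sqrt{171495} + \frac{5041}{441} \left(- \frac{29}{21}\right) = 3 \sqrt{19055} - \frac{146189}{9261} = - \frac{146189}{9261} + 3 \sqrt{19055}$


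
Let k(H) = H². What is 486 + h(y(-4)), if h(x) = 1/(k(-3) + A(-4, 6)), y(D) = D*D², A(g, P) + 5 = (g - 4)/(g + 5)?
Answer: 1943/4 ≈ 485.75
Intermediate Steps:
A(g, P) = -5 + (-4 + g)/(5 + g) (A(g, P) = -5 + (g - 4)/(g + 5) = -5 + (-4 + g)/(5 + g))
y(D) = D³
h(x) = -¼ (h(x) = 1/((-3)² + (-29 - 4*(-4))/(5 - 4)) = 1/(9 + (-29 + 16)/1) = 1/(9 + 1*(-13)) = 1/(9 - 13) = 1/(-4) = -¼)
486 + h(y(-4)) = 486 - ¼ = 1943/4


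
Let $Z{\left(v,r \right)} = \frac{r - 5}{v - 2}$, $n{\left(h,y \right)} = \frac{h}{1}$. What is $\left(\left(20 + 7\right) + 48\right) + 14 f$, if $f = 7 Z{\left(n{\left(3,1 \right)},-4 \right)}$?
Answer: $-807$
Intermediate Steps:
$n{\left(h,y \right)} = h$ ($n{\left(h,y \right)} = h 1 = h$)
$Z{\left(v,r \right)} = \frac{-5 + r}{-2 + v}$
$f = -63$ ($f = 7 \frac{-5 - 4}{-2 + 3} = 7 \cdot 1^{-1} \left(-9\right) = 7 \cdot 1 \left(-9\right) = 7 \left(-9\right) = -63$)
$\left(\left(20 + 7\right) + 48\right) + 14 f = \left(\left(20 + 7\right) + 48\right) + 14 \left(-63\right) = \left(27 + 48\right) - 882 = 75 - 882 = -807$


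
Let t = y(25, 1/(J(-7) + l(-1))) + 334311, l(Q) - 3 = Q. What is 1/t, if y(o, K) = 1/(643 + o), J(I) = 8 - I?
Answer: 668/223319749 ≈ 2.9912e-6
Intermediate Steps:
l(Q) = 3 + Q
t = 223319749/668 (t = 1/(643 + 25) + 334311 = 1/668 + 334311 = 223319749/668 ≈ 3.3431e+5)
1/t = 1/(223319749/668) = 668/223319749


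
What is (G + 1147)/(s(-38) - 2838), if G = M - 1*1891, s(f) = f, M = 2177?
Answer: -1433/2876 ≈ -0.49826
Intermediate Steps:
G = 286 (G = 2177 - 1*1891 = 2177 - 1891 = 286)
(G + 1147)/(s(-38) - 2838) = (286 + 1147)/(-38 - 2838) = 1433/(-2876) = 1433*(-1/2876) = -1433/2876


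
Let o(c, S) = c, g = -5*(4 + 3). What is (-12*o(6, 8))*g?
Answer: 2520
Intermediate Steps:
g = -35 (g = -5*7 = -35)
(-12*o(6, 8))*g = -12*6*(-35) = -72*(-35) = 2520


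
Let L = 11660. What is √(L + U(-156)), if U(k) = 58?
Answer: 3*√1302 ≈ 108.25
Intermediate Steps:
√(L + U(-156)) = √(11660 + 58) = √11718 = 3*√1302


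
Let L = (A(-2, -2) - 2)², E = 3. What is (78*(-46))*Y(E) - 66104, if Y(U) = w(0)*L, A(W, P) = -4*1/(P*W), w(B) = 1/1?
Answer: -98396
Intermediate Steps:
w(B) = 1 (w(B) = 1*1 = 1)
A(W, P) = -4/(P*W) (A(W, P) = -4*1/(P*W) = -4/(P*W))
L = 9 (L = (-4/(-2*(-2)) - 2)² = (-4*(-½)*(-½) - 2)² = (-1 - 2)² = (-3)² = 9)
Y(U) = 9 (Y(U) = 1*9 = 9)
(78*(-46))*Y(E) - 66104 = (78*(-46))*9 - 66104 = -3588*9 - 66104 = -32292 - 66104 = -98396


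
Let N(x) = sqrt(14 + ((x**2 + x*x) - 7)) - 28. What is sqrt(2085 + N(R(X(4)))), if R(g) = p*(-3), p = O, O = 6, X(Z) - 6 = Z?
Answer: sqrt(2057 + sqrt(655)) ≈ 45.635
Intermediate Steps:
X(Z) = 6 + Z
p = 6
R(g) = -18 (R(g) = 6*(-3) = -18)
N(x) = -28 + sqrt(7 + 2*x**2) (N(x) = sqrt(14 + ((x**2 + x**2) - 7)) - 28 = sqrt(14 + (2*x**2 - 7)) - 28 = sqrt(14 + (-7 + 2*x**2)) - 28 = sqrt(7 + 2*x**2) - 28 = -28 + sqrt(7 + 2*x**2))
sqrt(2085 + N(R(X(4)))) = sqrt(2085 + (-28 + sqrt(7 + 2*(-18)**2))) = sqrt(2085 + (-28 + sqrt(7 + 2*324))) = sqrt(2085 + (-28 + sqrt(7 + 648))) = sqrt(2085 + (-28 + sqrt(655))) = sqrt(2057 + sqrt(655))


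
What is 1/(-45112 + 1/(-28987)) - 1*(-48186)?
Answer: 63010979178383/1307661545 ≈ 48186.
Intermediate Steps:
1/(-45112 + 1/(-28987)) - 1*(-48186) = 1/(-45112 - 1/28987) + 48186 = 1/(-1307661545/28987) + 48186 = -28987/1307661545 + 48186 = 63010979178383/1307661545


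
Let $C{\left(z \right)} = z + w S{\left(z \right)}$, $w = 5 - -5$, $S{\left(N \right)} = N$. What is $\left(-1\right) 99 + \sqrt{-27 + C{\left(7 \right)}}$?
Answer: $-99 + 5 \sqrt{2} \approx -91.929$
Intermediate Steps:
$w = 10$ ($w = 5 + 5 = 10$)
$C{\left(z \right)} = 11 z$ ($C{\left(z \right)} = z + 10 z = 11 z$)
$\left(-1\right) 99 + \sqrt{-27 + C{\left(7 \right)}} = \left(-1\right) 99 + \sqrt{-27 + 11 \cdot 7} = -99 + \sqrt{-27 + 77} = -99 + \sqrt{50} = -99 + 5 \sqrt{2}$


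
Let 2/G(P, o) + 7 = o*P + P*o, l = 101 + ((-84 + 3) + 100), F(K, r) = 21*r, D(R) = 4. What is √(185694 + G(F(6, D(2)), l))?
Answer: 4*√4713649639447/20153 ≈ 430.92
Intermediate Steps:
l = 120 (l = 101 + (-81 + 100) = 101 + 19 = 120)
G(P, o) = 2/(-7 + 2*P*o) (G(P, o) = 2/(-7 + (o*P + P*o)) = 2/(-7 + (P*o + P*o)) = 2/(-7 + 2*P*o))
√(185694 + G(F(6, D(2)), l)) = √(185694 + 2/(-7 + 2*(21*4)*120)) = √(185694 + 2/(-7 + 2*84*120)) = √(185694 + 2/(-7 + 20160)) = √(185694 + 2/20153) = √(3742291184/20153) = 4*√4713649639447/20153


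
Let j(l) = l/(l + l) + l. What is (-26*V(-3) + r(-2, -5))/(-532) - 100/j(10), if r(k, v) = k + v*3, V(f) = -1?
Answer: -15227/1596 ≈ -9.5407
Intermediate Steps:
r(k, v) = k + 3*v
j(l) = ½ + l (j(l) = l/((2*l)) + l = (1/(2*l))*l + l = ½ + l)
(-26*V(-3) + r(-2, -5))/(-532) - 100/j(10) = (-26*(-1) + (-2 + 3*(-5)))/(-532) - 100/(½ + 10) = (26 + (-2 - 15))*(-1/532) - 100/21/2 = (26 - 17)*(-1/532) - 100*2/21 = 9*(-1/532) - 200/21 = -9/532 - 200/21 = -15227/1596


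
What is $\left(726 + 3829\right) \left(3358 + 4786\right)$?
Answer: $37095920$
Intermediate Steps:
$\left(726 + 3829\right) \left(3358 + 4786\right) = 4555 \cdot 8144 = 37095920$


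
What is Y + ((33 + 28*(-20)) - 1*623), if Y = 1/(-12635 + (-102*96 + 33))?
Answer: -25753101/22394 ≈ -1150.0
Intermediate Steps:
Y = -1/22394 (Y = 1/(-12635 + (-9792 + 33)) = 1/(-12635 - 9759) = 1/(-22394) = -1/22394 ≈ -4.4655e-5)
Y + ((33 + 28*(-20)) - 1*623) = -1/22394 + ((33 + 28*(-20)) - 1*623) = -1/22394 + ((33 - 560) - 623) = -1/22394 + (-527 - 623) = -1/22394 - 1150 = -25753101/22394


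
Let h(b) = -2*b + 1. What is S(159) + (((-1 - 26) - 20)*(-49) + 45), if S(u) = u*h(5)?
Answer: 917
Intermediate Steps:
h(b) = 1 - 2*b
S(u) = -9*u (S(u) = u*(1 - 2*5) = u*(1 - 10) = u*(-9) = -9*u)
S(159) + (((-1 - 26) - 20)*(-49) + 45) = -9*159 + (((-1 - 26) - 20)*(-49) + 45) = -1431 + ((-27 - 20)*(-49) + 45) = -1431 + (-47*(-49) + 45) = -1431 + (2303 + 45) = -1431 + 2348 = 917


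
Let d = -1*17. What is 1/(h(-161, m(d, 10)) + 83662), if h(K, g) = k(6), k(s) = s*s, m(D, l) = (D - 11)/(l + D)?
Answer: 1/83698 ≈ 1.1948e-5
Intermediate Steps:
d = -17
m(D, l) = (-11 + D)/(D + l)
k(s) = s**2
h(K, g) = 36 (h(K, g) = 6**2 = 36)
1/(h(-161, m(d, 10)) + 83662) = 1/(36 + 83662) = 1/83698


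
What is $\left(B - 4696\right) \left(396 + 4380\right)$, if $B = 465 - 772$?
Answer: $-23894328$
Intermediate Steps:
$B = -307$ ($B = 465 - 772 = -307$)
$\left(B - 4696\right) \left(396 + 4380\right) = \left(-307 - 4696\right) \left(396 + 4380\right) = \left(-5003\right) 4776 = -23894328$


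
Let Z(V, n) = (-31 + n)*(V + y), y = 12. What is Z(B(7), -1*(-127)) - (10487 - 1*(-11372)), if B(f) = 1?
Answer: -20611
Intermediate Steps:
Z(V, n) = (-31 + n)*(12 + V) (Z(V, n) = (-31 + n)*(V + 12) = (-31 + n)*(12 + V))
Z(B(7), -1*(-127)) - (10487 - 1*(-11372)) = (-372 - 31*1 + 12*(-1*(-127)) + 1*(-1*(-127))) - (10487 - 1*(-11372)) = (-372 - 31 + 12*127 + 1*127) - (10487 + 11372) = (-372 - 31 + 1524 + 127) - 1*21859 = 1248 - 21859 = -20611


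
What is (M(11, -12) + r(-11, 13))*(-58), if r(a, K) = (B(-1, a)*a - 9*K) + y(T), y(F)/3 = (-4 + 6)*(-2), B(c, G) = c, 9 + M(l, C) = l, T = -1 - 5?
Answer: 6728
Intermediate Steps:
T = -6
M(l, C) = -9 + l
y(F) = -12 (y(F) = 3*((-4 + 6)*(-2)) = 3*(2*(-2)) = 3*(-4) = -12)
r(a, K) = -12 - a - 9*K (r(a, K) = (-a - 9*K) - 12 = -12 - a - 9*K)
(M(11, -12) + r(-11, 13))*(-58) = ((-9 + 11) + (-12 - 1*(-11) - 9*13))*(-58) = (2 + (-12 + 11 - 117))*(-58) = (2 - 118)*(-58) = -116*(-58) = 6728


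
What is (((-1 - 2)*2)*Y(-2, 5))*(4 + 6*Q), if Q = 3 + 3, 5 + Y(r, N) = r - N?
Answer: 2880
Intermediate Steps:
Y(r, N) = -5 + r - N (Y(r, N) = -5 + (r - N) = -5 + r - N)
Q = 6
(((-1 - 2)*2)*Y(-2, 5))*(4 + 6*Q) = (((-1 - 2)*2)*(-5 - 2 - 1*5))*(4 + 6*6) = ((-3*2)*(-5 - 2 - 5))*(4 + 36) = -6*(-12)*40 = 72*40 = 2880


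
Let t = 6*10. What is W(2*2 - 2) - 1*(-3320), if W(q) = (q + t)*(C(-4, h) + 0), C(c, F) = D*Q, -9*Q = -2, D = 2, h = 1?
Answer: 30128/9 ≈ 3347.6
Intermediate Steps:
Q = 2/9 (Q = -1/9*(-2) = 2/9 ≈ 0.22222)
t = 60
C(c, F) = 4/9 (C(c, F) = 2*(2/9) = 4/9)
W(q) = 80/3 + 4*q/9 (W(q) = (q + 60)*(4/9 + 0) = (60 + q)*(4/9) = 80/3 + 4*q/9)
W(2*2 - 2) - 1*(-3320) = (80/3 + 4*(2*2 - 2)/9) - 1*(-3320) = (80/3 + 4*(4 - 2)/9) + 3320 = (80/3 + (4/9)*2) + 3320 = (80/3 + 8/9) + 3320 = 248/9 + 3320 = 30128/9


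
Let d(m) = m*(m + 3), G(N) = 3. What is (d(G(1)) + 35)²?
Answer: 2809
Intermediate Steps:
d(m) = m*(3 + m)
(d(G(1)) + 35)² = (3*(3 + 3) + 35)² = (3*6 + 35)² = (18 + 35)² = 53² = 2809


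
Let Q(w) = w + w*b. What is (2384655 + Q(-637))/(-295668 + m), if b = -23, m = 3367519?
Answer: 2398669/3071851 ≈ 0.78085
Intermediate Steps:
Q(w) = -22*w (Q(w) = w + w*(-23) = w - 23*w = -22*w)
(2384655 + Q(-637))/(-295668 + m) = (2384655 - 22*(-637))/(-295668 + 3367519) = (2384655 + 14014)/3071851 = 2398669*(1/3071851) = 2398669/3071851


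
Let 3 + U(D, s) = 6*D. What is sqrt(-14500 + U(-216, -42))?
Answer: I*sqrt(15799) ≈ 125.69*I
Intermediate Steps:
U(D, s) = -3 + 6*D
sqrt(-14500 + U(-216, -42)) = sqrt(-14500 + (-3 + 6*(-216))) = sqrt(-14500 + (-3 - 1296)) = sqrt(-14500 - 1299) = sqrt(-15799) = I*sqrt(15799)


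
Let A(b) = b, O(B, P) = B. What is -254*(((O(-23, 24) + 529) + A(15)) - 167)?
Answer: -89916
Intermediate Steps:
-254*(((O(-23, 24) + 529) + A(15)) - 167) = -254*(((-23 + 529) + 15) - 167) = -254*((506 + 15) - 167) = -254*(521 - 167) = -254*354 = -89916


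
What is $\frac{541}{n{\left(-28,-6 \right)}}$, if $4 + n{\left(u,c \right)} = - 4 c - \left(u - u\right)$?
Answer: $\frac{541}{20} \approx 27.05$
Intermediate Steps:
$n{\left(u,c \right)} = -4 - 4 c$
$\frac{541}{n{\left(-28,-6 \right)}} = \frac{541}{-4 - -24} = \frac{541}{-4 + 24} = \frac{541}{20}$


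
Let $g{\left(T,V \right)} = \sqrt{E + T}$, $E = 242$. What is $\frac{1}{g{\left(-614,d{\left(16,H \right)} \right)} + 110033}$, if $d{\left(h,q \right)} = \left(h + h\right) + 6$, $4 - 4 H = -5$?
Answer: $\frac{110033}{12107261461} - \frac{2 i \sqrt{93}}{12107261461} \approx 9.0882 \cdot 10^{-6} - 1.593 \cdot 10^{-9} i$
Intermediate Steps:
$H = \frac{9}{4}$ ($H = 1 - - \frac{5}{4} = 1 + \frac{5}{4} = \frac{9}{4} \approx 2.25$)
$d{\left(h,q \right)} = 6 + 2 h$ ($d{\left(h,q \right)} = 2 h + 6 = 6 + 2 h$)
$g{\left(T,V \right)} = \sqrt{242 + T}$
$\frac{1}{g{\left(-614,d{\left(16,H \right)} \right)} + 110033} = \frac{1}{\sqrt{242 - 614} + 110033} = \frac{1}{\sqrt{-372} + 110033} = \frac{1}{2 i \sqrt{93} + 110033} = \frac{1}{110033 + 2 i \sqrt{93}}$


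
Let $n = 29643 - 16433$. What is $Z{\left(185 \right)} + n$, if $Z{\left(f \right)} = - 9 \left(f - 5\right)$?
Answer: $11590$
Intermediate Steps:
$Z{\left(f \right)} = 45 - 9 f$ ($Z{\left(f \right)} = - 9 \left(-5 + f\right) = 45 - 9 f$)
$n = 13210$ ($n = 29643 - 16433 = 13210$)
$Z{\left(185 \right)} + n = \left(45 - 1665\right) + 13210 = -1620 + 13210 = 11590$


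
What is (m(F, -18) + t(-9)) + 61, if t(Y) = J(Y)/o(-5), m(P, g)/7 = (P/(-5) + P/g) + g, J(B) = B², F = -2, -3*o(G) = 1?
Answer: -13699/45 ≈ -304.42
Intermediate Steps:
o(G) = -⅓ (o(G) = -⅓*1 = -⅓)
m(P, g) = 7*g - 7*P/5 + 7*P/g (m(P, g) = 7*((P/(-5) + P/g) + g) = 7*((P*(-⅕) + P/g) + g) = 7*((-P/5 + P/g) + g) = 7*(g - P/5 + P/g) = 7*g - 7*P/5 + 7*P/g)
t(Y) = -3*Y² (t(Y) = Y²/(-⅓) = Y²*(-3) = -3*Y²)
(m(F, -18) + t(-9)) + 61 = ((7*(-18) - 7/5*(-2) + 7*(-2)/(-18)) - 3*(-9)²) + 61 = ((-126 + 14/5 + 7*(-2)*(-1/18)) - 3*81) + 61 = ((-126 + 14/5 + 7/9) - 243) + 61 = (-5509/45 - 243) + 61 = -16444/45 + 61 = -13699/45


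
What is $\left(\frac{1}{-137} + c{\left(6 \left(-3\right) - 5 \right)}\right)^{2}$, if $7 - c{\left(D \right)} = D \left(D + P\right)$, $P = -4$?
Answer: $\frac{7076006161}{18769} \approx 3.7701 \cdot 10^{5}$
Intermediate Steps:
$c{\left(D \right)} = 7 - D \left(-4 + D\right)$ ($c{\left(D \right)} = 7 - D \left(D - 4\right) = 7 - D \left(-4 + D\right)$)
$\left(\frac{1}{-137} + c{\left(6 \left(-3\right) - 5 \right)}\right)^{2} = \left(\frac{1}{-137} + \left(7 - \left(6 \left(-3\right) - 5\right)^{2} + 4 \left(6 \left(-3\right) - 5\right)\right)\right)^{2} = \left(- \frac{1}{137} + \left(7 - \left(-18 - 5\right)^{2} + 4 \left(-18 - 5\right)\right)\right)^{2} = \left(- \frac{1}{137} + \left(7 - \left(-23\right)^{2} + 4 \left(-23\right)\right)\right)^{2} = \left(- \frac{1}{137} - 614\right)^{2} = \left(- \frac{84119}{137}\right)^{2} = \frac{7076006161}{18769}$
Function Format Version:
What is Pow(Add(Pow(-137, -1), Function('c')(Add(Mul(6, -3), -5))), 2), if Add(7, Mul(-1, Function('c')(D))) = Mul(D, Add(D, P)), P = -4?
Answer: Rational(7076006161, 18769) ≈ 3.7701e+5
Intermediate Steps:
Function('c')(D) = Add(7, Mul(-1, D, Add(-4, D))) (Function('c')(D) = Add(7, Mul(-1, Mul(D, Add(D, -4)))) = Add(7, Mul(-1, Mul(D, Add(-4, D)))) = Add(7, Mul(-1, D, Add(-4, D))))
Pow(Add(Pow(-137, -1), Function('c')(Add(Mul(6, -3), -5))), 2) = Pow(Add(Pow(-137, -1), Add(7, Mul(-1, Pow(Add(Mul(6, -3), -5), 2)), Mul(4, Add(Mul(6, -3), -5)))), 2) = Pow(Add(Rational(-1, 137), Add(7, Mul(-1, Pow(Add(-18, -5), 2)), Mul(4, Add(-18, -5)))), 2) = Pow(Add(Rational(-1, 137), Add(7, Mul(-1, Pow(-23, 2)), Mul(4, -23))), 2) = Pow(Add(Rational(-1, 137), Add(7, Mul(-1, 529), -92)), 2) = Pow(Add(Rational(-1, 137), Add(7, -529, -92)), 2) = Pow(Add(Rational(-1, 137), -614), 2) = Pow(Rational(-84119, 137), 2) = Rational(7076006161, 18769)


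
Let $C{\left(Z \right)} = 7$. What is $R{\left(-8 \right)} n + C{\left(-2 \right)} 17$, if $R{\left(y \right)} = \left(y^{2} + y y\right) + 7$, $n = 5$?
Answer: $794$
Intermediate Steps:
$R{\left(y \right)} = 7 + 2 y^{2}$ ($R{\left(y \right)} = \left(y^{2} + y^{2}\right) + 7 = 2 y^{2} + 7 = 7 + 2 y^{2}$)
$R{\left(-8 \right)} n + C{\left(-2 \right)} 17 = \left(7 + 2 \left(-8\right)^{2}\right) 5 + 7 \cdot 17 = \left(7 + 2 \cdot 64\right) 5 + 119 = \left(7 + 128\right) 5 + 119 = 135 \cdot 5 + 119 = 675 + 119 = 794$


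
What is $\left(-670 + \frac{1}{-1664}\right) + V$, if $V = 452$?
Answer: $- \frac{362753}{1664} \approx -218.0$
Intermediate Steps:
$\left(-670 + \frac{1}{-1664}\right) + V = \left(-670 + \frac{1}{-1664}\right) + 452 = \left(-670 - \frac{1}{1664}\right) + 452 = - \frac{1114881}{1664} + 452 = - \frac{362753}{1664}$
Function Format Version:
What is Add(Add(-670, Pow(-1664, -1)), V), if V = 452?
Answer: Rational(-362753, 1664) ≈ -218.00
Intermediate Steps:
Add(Add(-670, Pow(-1664, -1)), V) = Add(Add(-670, Pow(-1664, -1)), 452) = Add(Add(-670, Rational(-1, 1664)), 452) = Add(Rational(-1114881, 1664), 452) = Rational(-362753, 1664)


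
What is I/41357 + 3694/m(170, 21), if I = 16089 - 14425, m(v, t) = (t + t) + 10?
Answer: 76429643/1075282 ≈ 71.079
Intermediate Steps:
m(v, t) = 10 + 2*t (m(v, t) = 2*t + 10 = 10 + 2*t)
I = 1664
I/41357 + 3694/m(170, 21) = 1664/41357 + 3694/(10 + 2*21) = 1664*(1/41357) + 3694/(10 + 42) = 1664/41357 + 3694/52 = 1664/41357 + 3694*(1/52) = 1664/41357 + 1847/26 = 76429643/1075282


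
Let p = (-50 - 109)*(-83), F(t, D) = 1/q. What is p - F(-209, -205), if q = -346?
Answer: 4566163/346 ≈ 13197.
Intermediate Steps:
F(t, D) = -1/346 (F(t, D) = 1/(-346) = -1/346)
p = 13197 (p = -159*(-83) = 13197)
p - F(-209, -205) = 13197 - 1*(-1/346) = 13197 + 1/346 = 4566163/346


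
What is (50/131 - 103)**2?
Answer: 180714249/17161 ≈ 10531.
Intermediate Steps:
(50/131 - 103)**2 = (-13443/131)**2 = 180714249/17161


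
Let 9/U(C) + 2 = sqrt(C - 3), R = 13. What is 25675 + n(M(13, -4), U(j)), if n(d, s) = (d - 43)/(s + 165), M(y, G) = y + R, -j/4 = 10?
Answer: 10900842257/424572 - 17*I*sqrt(43)/141524 ≈ 25675.0 - 0.00078769*I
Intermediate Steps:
j = -40 (j = -4*10 = -40)
M(y, G) = 13 + y (M(y, G) = y + 13 = 13 + y)
U(C) = 9/(-2 + sqrt(-3 + C)) (U(C) = 9/(-2 + sqrt(C - 3)) = 9/(-2 + sqrt(-3 + C)))
n(d, s) = (-43 + d)/(165 + s)
25675 + n(M(13, -4), U(j)) = 25675 + (-43 + (13 + 13))/(165 + 9/(-2 + sqrt(-3 - 40))) = 25675 + (-43 + 26)/(165 + 9/(-2 + sqrt(-43))) = 25675 - 17/(165 + 9/(-2 + I*sqrt(43)))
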